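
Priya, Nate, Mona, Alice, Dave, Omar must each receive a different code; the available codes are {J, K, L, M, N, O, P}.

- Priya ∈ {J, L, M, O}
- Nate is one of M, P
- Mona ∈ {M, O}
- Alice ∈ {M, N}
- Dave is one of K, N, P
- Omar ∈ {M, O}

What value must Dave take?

The 2 variables Mona and Omar are confined to {M, O}, which locks those values in; drop them from Priya, Nate, Alice.
That leaves Nate = P. Eliminate P elsewhere: Dave.
Alice has just one choice, so Alice = N. Strike N from Dave.
So Dave = K.

K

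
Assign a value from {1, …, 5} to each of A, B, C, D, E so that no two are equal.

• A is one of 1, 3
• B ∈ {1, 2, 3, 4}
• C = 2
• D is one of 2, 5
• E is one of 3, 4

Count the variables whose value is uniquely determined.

C must be 2 (only option left). Remove 2 from B, D.
That leaves D = 5.
Determined: C=2, D=5. The other variables each still have more than one consistent value. That makes 2.

2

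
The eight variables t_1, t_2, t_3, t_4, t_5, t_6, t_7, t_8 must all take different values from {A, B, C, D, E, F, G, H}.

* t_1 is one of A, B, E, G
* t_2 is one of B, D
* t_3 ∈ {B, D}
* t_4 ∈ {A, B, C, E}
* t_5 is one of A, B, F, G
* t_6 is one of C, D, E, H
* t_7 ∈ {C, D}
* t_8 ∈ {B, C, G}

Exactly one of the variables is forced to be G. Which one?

t_8

The 8 variables draw from only 8 values {A, B, C, D, E, F, G, H}, so each is used; only t_5 can be F, hence t_5 = F.
The 7 still-open variables draw from only 7 values {A, B, C, D, E, G, H}, so each is used; only t_6 can be H, hence t_6 = H.
The 2 variables t_2 and t_3 are confined to {B, D}, which locks those values in; drop them from t_1, t_4, t_7, t_8.
That leaves t_7 = C. Remove C from t_4, t_8.
So G goes to t_8.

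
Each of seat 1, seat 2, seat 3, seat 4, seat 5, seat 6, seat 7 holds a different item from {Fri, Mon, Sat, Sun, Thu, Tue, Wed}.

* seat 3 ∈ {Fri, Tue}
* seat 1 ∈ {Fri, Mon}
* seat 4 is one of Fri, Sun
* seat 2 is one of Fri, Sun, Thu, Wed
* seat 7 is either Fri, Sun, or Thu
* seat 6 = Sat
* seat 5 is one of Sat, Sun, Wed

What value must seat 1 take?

seat 6 has just one choice, so seat 6 = Sat. So seat 5 can't be Sat.
The 6 still-open variables draw from only 6 values {Fri, Mon, Sun, Thu, Tue, Wed}, so each is used; only seat 1 can be Mon, hence seat 1 = Mon.

Mon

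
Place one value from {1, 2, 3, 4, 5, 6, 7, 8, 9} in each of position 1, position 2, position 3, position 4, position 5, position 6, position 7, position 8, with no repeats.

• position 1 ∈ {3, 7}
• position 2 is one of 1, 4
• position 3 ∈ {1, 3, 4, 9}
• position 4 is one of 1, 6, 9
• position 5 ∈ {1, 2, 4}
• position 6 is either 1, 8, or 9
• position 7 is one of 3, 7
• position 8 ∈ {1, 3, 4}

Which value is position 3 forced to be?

9

The 8 variables together cover exactly {1, 2, 3, 4, 6, 7, 8, 9} — 8 values for 8 variables — and 2 appears only in position 5's list, so position 5 = 2.
The 7 still-open variables together cover exactly {1, 3, 4, 6, 7, 8, 9} — 7 values for 7 variables — and 6 appears only in position 4's list, so position 4 = 6.
Among the 6 still-open variables, 8 fits only position 6 (and all 6 values in {1, 3, 4, 7, 8, 9} must be used), so position 6 = 8.
Among the 5 still-open variables, 9 fits only position 3 (and all 5 values in {1, 3, 4, 7, 9} must be used), so position 3 = 9.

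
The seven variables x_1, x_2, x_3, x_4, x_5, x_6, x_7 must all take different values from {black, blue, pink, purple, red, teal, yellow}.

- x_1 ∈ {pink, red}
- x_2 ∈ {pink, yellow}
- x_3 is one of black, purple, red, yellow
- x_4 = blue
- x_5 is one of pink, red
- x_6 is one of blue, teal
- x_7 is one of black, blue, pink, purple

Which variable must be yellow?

x_2

x_4's domain is down to {blue}, so x_4 = blue. Strike blue from x_6, x_7.
x_6's domain is down to {teal}, so x_6 = teal.
x_1 and x_5 between them cover only {pink, red} — a naked pair. Remove those values from x_2, x_3, x_7.
So yellow goes to x_2.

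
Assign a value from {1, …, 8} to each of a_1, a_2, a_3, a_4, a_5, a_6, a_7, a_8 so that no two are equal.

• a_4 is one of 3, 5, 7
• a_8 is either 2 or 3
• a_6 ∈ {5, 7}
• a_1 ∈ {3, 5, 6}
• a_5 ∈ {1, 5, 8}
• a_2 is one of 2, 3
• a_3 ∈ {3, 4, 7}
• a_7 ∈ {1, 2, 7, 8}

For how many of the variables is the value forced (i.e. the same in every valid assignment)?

The 8 variables draw from only 8 values {1, 2, 3, 4, 5, 6, 7, 8}, so each is used; only a_3 can be 4, hence a_3 = 4.
The 7 still-open variables together cover exactly {1, 2, 3, 5, 6, 7, 8} — 7 values for 7 variables — and 6 appears only in a_1's list, so a_1 = 6.
a_2 and a_8 share exactly the 2 values {2, 3}; by pigeonhole those values go to them, so strike 2, 3 from a_4, a_7.
a_4 and a_6 between them cover only {5, 7} — a naked pair. Remove those values from a_5, a_7.
Determined: a_1=6, a_3=4. The other variables each still have more than one consistent value. That makes 2.

2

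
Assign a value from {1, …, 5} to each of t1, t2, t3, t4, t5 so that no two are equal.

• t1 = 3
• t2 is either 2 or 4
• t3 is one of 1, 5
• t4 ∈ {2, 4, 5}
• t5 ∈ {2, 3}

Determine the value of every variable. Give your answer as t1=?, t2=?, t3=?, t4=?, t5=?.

t1=3, t2=4, t3=1, t4=5, t5=2

t1 must be 3 (only option left). Eliminate 3 elsewhere: t5.
t5's domain is down to {2}, so t5 = 2. Eliminate 2 elsewhere: t2, t4.
t2's domain is down to {4}, so t2 = 4. Eliminate 4 elsewhere: t4.
That leaves t4 = 5. So t3 can't be 5.
That leaves t3 = 1.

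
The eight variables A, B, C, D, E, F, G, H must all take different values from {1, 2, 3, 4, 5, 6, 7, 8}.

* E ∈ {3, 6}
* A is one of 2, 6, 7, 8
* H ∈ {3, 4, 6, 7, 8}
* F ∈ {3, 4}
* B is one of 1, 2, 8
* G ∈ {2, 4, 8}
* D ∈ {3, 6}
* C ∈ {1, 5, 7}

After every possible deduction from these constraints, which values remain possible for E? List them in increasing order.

3, 6

Among the 8 variables, 5 fits only C (and all 8 values in {1, 2, 3, 4, 5, 6, 7, 8} must be used), so C = 5.
The 7 still-open variables draw from only 7 values {1, 2, 3, 4, 6, 7, 8}, so each is used; only B can be 1, hence B = 1.
D and E share exactly the 2 values {3, 6}; by pigeonhole those values go to them, so strike 3, 6 from A, F, H.
That leaves F = 4. Eliminate 4 elsewhere: G, H.
No further eliminations apply; E can still be any of 3, 6.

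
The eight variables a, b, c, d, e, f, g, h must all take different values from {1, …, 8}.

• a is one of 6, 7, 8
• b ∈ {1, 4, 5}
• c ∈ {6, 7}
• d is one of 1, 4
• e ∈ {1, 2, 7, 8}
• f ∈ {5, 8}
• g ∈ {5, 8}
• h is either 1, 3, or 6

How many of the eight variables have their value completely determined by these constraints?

Among the 8 variables, 2 fits only e (and all 8 values in {1, 2, 3, 4, 5, 6, 7, 8} must be used), so e = 2.
Among the 7 still-open variables, 3 fits only h (and all 7 values in {1, 3, 4, 5, 6, 7, 8} must be used), so h = 3.
The 2 variables f and g are confined to {5, 8}, which locks those values in; drop them from a, b.
Determined: e=2, h=3. The other variables each still have more than one consistent value. That makes 2.

2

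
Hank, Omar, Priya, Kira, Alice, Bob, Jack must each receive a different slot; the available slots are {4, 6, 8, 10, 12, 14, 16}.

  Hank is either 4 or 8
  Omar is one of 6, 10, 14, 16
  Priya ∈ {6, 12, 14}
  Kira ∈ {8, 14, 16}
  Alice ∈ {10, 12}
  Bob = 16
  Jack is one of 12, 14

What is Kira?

8

Bob's domain is down to {16}, so Bob = 16. So Omar, Kira can't be 16.
The 6 still-open variables together cover exactly {4, 6, 8, 10, 12, 14} — 6 values for 6 variables — and 4 appears only in Hank's list, so Hank = 4.
The 5 still-open variables together cover exactly {6, 8, 10, 12, 14} — 5 values for 5 variables — and 8 appears only in Kira's list, so Kira = 8.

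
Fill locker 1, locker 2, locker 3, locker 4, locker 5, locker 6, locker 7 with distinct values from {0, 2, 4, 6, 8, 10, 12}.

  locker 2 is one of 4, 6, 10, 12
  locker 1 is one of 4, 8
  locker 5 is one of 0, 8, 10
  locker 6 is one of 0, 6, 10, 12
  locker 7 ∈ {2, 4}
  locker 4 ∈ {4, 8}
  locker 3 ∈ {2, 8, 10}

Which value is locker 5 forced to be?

locker 1 and locker 4 share exactly the 2 values {4, 8}; by pigeonhole those values go to them, so strike 4, 8 from locker 2, locker 3, locker 5, locker 7.
locker 7 must be 2 (only option left). Remove 2 from locker 3.
locker 3 must be 10 (only option left). Eliminate 10 elsewhere: locker 2, locker 5, locker 6.
So locker 5 = 0.

0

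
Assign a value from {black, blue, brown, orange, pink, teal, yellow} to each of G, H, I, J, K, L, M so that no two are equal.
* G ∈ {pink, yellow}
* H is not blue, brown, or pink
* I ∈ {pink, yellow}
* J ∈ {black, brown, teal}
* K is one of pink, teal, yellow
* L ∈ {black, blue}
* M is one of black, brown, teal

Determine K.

Among the 7 variables, blue fits only L (and all 7 values in {black, blue, brown, orange, pink, teal, yellow} must be used), so L = blue.
Among the 6 still-open variables, orange fits only H (and all 6 values in {black, brown, orange, pink, teal, yellow} must be used), so H = orange.
The 2 variables G and I are confined to {pink, yellow}, which locks those values in; drop them from K.
So K = teal.

teal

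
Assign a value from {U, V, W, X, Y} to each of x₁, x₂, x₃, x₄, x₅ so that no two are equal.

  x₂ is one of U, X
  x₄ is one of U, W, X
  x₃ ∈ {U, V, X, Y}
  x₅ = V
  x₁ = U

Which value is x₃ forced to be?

Y

x₁ has just one choice, so x₁ = U. So x₂, x₃, x₄ can't be U.
That leaves x₂ = X. Strike X from x₃, x₄.
That leaves x₄ = W.
x₅'s domain is down to {V}, so x₅ = V. Strike V from x₃.
So x₃ = Y.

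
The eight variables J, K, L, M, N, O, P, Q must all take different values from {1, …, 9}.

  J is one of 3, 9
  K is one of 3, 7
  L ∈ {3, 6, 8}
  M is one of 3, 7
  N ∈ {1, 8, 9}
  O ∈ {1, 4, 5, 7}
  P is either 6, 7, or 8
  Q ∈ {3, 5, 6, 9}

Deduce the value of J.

The 8 variables together cover exactly {1, 3, 4, 5, 6, 7, 8, 9} — 8 values for 8 variables — and 4 appears only in O's list, so O = 4.
Among the 7 still-open variables, 1 fits only N (and all 7 values in {1, 3, 5, 6, 7, 8, 9} must be used), so N = 1.
The 6 still-open variables draw from only 6 values {3, 5, 6, 7, 8, 9}, so each is used; only Q can be 5, hence Q = 5.
The 5 still-open variables draw from only 5 values {3, 6, 7, 8, 9}, so each is used; only J can be 9, hence J = 9.

9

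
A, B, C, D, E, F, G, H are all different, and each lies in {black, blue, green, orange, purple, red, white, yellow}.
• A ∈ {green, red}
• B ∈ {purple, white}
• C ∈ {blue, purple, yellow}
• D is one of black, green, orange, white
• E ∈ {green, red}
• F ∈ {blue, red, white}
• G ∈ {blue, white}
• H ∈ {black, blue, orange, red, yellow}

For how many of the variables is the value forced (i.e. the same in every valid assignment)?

The 2 variables A and E are confined to {green, red}, which locks those values in; drop them from D, F, H.
F and G share exactly the 2 values {blue, white}; by pigeonhole those values go to them, so strike blue, white from B, C, D, H.
B's domain is down to {purple}, so B = purple. Strike purple from C.
C's domain is down to {yellow}, so C = yellow. Remove yellow from H.
Determined: B=purple, C=yellow. The other variables each still have more than one consistent value. That makes 2.

2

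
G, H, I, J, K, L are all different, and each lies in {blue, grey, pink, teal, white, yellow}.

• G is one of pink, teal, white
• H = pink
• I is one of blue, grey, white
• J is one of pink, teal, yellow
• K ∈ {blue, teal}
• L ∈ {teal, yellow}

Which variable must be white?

H has just one choice, so H = pink. Remove pink from G, J.
The 5 still-open variables draw from only 5 values {blue, grey, teal, white, yellow}, so each is used; only I can be grey, hence I = grey.
The 4 still-open variables together cover exactly {blue, teal, white, yellow} — 4 values for 4 variables — and blue appears only in K's list, so K = blue.
The 3 still-open variables together cover exactly {teal, white, yellow} — 3 values for 3 variables — and white appears only in G's list, so G = white.

G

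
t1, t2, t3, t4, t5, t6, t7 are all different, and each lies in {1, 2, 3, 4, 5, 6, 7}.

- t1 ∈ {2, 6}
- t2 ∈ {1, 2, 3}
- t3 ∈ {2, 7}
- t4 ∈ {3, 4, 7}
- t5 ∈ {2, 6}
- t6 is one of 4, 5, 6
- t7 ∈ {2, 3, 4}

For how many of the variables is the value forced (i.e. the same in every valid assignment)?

Among the 7 variables, 1 fits only t2 (and all 7 values in {1, 2, 3, 4, 5, 6, 7} must be used), so t2 = 1.
The 6 still-open variables draw from only 6 values {2, 3, 4, 5, 6, 7}, so each is used; only t6 can be 5, hence t6 = 5.
t1 and t5 between them cover only {2, 6} — a naked pair. Remove those values from t3, t7.
t3's domain is down to {7}, so t3 = 7. Remove 7 from t4.
Determined: t2=1, t3=7, t6=5. The other variables each still have more than one consistent value. That makes 3.

3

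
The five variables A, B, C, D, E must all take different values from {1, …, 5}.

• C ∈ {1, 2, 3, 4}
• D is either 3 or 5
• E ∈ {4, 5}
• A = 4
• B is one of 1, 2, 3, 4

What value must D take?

3

A's domain is down to {4}, so A = 4. Remove 4 from B, C, E.
E's domain is down to {5}, so E = 5. Strike 5 from D.
So D = 3.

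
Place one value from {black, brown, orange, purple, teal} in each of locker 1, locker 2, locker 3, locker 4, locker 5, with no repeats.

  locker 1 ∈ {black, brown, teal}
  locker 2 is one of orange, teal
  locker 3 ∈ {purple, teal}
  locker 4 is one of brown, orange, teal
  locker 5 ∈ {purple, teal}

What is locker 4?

brown

The 5 variables together cover exactly {black, brown, orange, purple, teal} — 5 values for 5 variables — and black appears only in locker 1's list, so locker 1 = black.
The 4 still-open variables together cover exactly {brown, orange, purple, teal} — 4 values for 4 variables — and brown appears only in locker 4's list, so locker 4 = brown.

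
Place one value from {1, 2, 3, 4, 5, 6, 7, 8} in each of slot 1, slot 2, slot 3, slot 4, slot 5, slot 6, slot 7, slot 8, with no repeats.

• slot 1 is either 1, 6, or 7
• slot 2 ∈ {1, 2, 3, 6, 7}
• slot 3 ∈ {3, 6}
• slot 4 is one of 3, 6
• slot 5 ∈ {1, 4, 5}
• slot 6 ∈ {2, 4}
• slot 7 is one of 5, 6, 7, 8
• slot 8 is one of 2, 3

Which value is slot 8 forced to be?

2

Among the 8 variables, 8 fits only slot 7 (and all 8 values in {1, 2, 3, 4, 5, 6, 7, 8} must be used), so slot 7 = 8.
The 7 still-open variables draw from only 7 values {1, 2, 3, 4, 5, 6, 7}, so each is used; only slot 5 can be 5, hence slot 5 = 5.
The 6 still-open variables draw from only 6 values {1, 2, 3, 4, 6, 7}, so each is used; only slot 6 can be 4, hence slot 6 = 4.
slot 3 and slot 4 between them cover only {3, 6} — a naked pair. Remove those values from slot 1, slot 2, slot 8.
So slot 8 = 2.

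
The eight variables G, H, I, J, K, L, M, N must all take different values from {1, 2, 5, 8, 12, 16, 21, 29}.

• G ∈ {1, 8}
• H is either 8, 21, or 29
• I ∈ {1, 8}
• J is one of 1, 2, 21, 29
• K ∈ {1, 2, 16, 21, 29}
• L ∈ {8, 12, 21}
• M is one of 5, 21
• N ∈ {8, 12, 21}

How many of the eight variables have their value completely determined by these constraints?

Among the 8 variables, 5 fits only M (and all 8 values in {1, 2, 5, 8, 12, 16, 21, 29} must be used), so M = 5.
The 7 still-open variables together cover exactly {1, 2, 8, 12, 16, 21, 29} — 7 values for 7 variables — and 16 appears only in K's list, so K = 16.
The 6 still-open variables draw from only 6 values {1, 2, 8, 12, 21, 29}, so each is used; only J can be 2, hence J = 2.
The 5 still-open variables together cover exactly {1, 8, 12, 21, 29} — 5 values for 5 variables — and 29 appears only in H's list, so H = 29.
The 2 variables G and I are confined to {1, 8}, which locks those values in; drop them from L, N.
Determined: H=29, J=2, K=16, M=5. The other variables each still have more than one consistent value. That makes 4.

4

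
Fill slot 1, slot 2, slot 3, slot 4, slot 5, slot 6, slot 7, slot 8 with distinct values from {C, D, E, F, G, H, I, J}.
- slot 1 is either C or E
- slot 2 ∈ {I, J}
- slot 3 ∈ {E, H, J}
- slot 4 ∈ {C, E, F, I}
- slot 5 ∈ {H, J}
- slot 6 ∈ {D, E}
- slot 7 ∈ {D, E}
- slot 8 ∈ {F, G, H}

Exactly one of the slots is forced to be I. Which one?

The 8 variables together cover exactly {C, D, E, F, G, H, I, J} — 8 values for 8 variables — and G appears only in slot 8's list, so slot 8 = G.
The 7 still-open variables together cover exactly {C, D, E, F, H, I, J} — 7 values for 7 variables — and F appears only in slot 4's list, so slot 4 = F.
The 6 still-open variables draw from only 6 values {C, D, E, H, I, J}, so each is used; only slot 1 can be C, hence slot 1 = C.
The 5 still-open variables together cover exactly {D, E, H, I, J} — 5 values for 5 variables — and I appears only in slot 2's list, so slot 2 = I.

slot 2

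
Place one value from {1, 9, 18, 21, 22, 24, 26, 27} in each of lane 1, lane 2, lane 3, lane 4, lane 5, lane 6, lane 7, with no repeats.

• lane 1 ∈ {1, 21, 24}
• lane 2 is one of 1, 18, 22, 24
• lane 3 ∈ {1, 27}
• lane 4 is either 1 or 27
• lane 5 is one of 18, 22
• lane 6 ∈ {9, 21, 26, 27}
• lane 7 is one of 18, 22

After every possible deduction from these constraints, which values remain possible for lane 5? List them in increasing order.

18, 22

lane 3 and lane 4 between them cover only {1, 27} — a naked pair. Remove those values from lane 1, lane 2, lane 6.
lane 5 and lane 7 between them cover only {18, 22} — a naked pair. Remove those values from lane 2.
lane 2 must be 24 (only option left). Strike 24 from lane 1.
lane 1's domain is down to {21}, so lane 1 = 21. Strike 21 from lane 6.
No further eliminations apply; lane 5 can still be any of 18, 22.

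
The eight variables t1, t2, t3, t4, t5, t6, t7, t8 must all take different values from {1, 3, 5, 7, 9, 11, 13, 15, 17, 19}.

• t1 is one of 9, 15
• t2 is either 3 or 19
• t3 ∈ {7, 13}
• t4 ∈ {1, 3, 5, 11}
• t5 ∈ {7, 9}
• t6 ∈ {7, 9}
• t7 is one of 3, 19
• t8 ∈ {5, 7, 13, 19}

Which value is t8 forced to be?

t2 and t7 share exactly the 2 values {3, 19}; by pigeonhole those values go to them, so strike 3, 19 from t4, t8.
The 2 variables t5 and t6 are confined to {7, 9}, which locks those values in; drop them from t1, t3, t8.
t1 must be 15 (only option left).
t3 must be 13 (only option left). Strike 13 from t8.
So t8 = 5.

5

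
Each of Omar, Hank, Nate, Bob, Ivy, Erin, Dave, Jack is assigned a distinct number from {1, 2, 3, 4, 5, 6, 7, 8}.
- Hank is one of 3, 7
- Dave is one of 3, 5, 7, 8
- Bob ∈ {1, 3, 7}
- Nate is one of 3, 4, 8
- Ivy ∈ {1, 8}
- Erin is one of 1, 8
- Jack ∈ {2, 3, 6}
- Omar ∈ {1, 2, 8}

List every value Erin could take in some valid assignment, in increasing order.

1, 8

Among the 8 variables, 4 fits only Nate (and all 8 values in {1, 2, 3, 4, 5, 6, 7, 8} must be used), so Nate = 4.
The 7 still-open variables together cover exactly {1, 2, 3, 5, 6, 7, 8} — 7 values for 7 variables — and 5 appears only in Dave's list, so Dave = 5.
The 6 still-open variables draw from only 6 values {1, 2, 3, 6, 7, 8}, so each is used; only Jack can be 6, hence Jack = 6.
The 5 still-open variables draw from only 5 values {1, 2, 3, 7, 8}, so each is used; only Omar can be 2, hence Omar = 2.
The 2 variables Ivy and Erin are confined to {1, 8}, which locks those values in; drop them from Bob.
No further eliminations apply; Erin can still be any of 1, 8.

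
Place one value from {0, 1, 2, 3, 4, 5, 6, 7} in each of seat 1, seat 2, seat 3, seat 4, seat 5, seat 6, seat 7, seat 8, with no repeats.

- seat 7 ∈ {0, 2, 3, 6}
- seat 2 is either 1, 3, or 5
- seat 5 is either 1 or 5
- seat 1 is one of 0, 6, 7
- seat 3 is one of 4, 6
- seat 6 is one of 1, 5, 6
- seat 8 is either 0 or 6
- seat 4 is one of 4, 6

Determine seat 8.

0

Among the 8 variables, 2 fits only seat 7 (and all 8 values in {0, 1, 2, 3, 4, 5, 6, 7} must be used), so seat 7 = 2.
The 7 still-open variables draw from only 7 values {0, 1, 3, 4, 5, 6, 7}, so each is used; only seat 2 can be 3, hence seat 2 = 3.
Among the 6 still-open variables, 7 fits only seat 1 (and all 6 values in {0, 1, 4, 5, 6, 7} must be used), so seat 1 = 7.
The 5 still-open variables together cover exactly {0, 1, 4, 5, 6} — 5 values for 5 variables — and 0 appears only in seat 8's list, so seat 8 = 0.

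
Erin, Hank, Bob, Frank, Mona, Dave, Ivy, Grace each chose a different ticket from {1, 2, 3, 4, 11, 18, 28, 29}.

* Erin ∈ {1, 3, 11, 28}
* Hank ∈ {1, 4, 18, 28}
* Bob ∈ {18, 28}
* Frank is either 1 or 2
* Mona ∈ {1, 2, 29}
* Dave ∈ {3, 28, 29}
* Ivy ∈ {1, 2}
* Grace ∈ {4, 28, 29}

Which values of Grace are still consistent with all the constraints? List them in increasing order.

4, 28

The 8 variables together cover exactly {1, 2, 3, 4, 11, 18, 28, 29} — 8 values for 8 variables — and 11 appears only in Erin's list, so Erin = 11.
Among the 7 still-open variables, 3 fits only Dave (and all 7 values in {1, 2, 3, 4, 18, 28, 29} must be used), so Dave = 3.
The 2 variables Frank and Ivy are confined to {1, 2}, which locks those values in; drop them from Hank, Mona.
Mona must be 29 (only option left). Remove 29 from Grace.
No further eliminations apply; Grace can still be any of 4, 28.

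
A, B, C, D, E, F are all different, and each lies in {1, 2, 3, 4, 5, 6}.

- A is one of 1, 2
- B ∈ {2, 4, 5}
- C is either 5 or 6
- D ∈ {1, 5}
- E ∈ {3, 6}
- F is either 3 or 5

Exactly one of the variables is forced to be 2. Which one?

The 6 variables draw from only 6 values {1, 2, 3, 4, 5, 6}, so each is used; only B can be 4, hence B = 4.
The 5 still-open variables together cover exactly {1, 2, 3, 5, 6} — 5 values for 5 variables — and 2 appears only in A's list, so A = 2.

A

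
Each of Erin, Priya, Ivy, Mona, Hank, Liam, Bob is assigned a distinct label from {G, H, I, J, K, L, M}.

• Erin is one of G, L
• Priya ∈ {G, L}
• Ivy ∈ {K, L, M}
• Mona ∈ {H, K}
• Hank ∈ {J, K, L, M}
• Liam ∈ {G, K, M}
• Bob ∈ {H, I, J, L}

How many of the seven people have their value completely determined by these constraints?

3

The 7 variables together cover exactly {G, H, I, J, K, L, M} — 7 values for 7 variables — and I appears only in Bob's list, so Bob = I.
Among the 6 still-open variables, H fits only Mona (and all 6 values in {G, H, J, K, L, M} must be used), so Mona = H.
The 5 still-open variables together cover exactly {G, J, K, L, M} — 5 values for 5 variables — and J appears only in Hank's list, so Hank = J.
The 2 variables Erin and Priya are confined to {G, L}, which locks those values in; drop them from Ivy, Liam.
Determined: Mona=H, Hank=J, Bob=I. The other people each still have more than one consistent value. That makes 3.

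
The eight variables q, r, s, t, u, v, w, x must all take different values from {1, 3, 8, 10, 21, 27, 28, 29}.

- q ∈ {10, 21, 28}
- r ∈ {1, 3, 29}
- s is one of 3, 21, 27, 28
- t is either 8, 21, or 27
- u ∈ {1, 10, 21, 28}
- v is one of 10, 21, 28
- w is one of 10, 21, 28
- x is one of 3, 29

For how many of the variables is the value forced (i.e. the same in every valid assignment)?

3

The 8 variables draw from only 8 values {1, 3, 8, 10, 21, 27, 28, 29}, so each is used; only t can be 8, hence t = 8.
The 7 still-open variables together cover exactly {1, 3, 10, 21, 27, 28, 29} — 7 values for 7 variables — and 27 appears only in s's list, so s = 27.
q, v, w between them cover only {10, 21, 28} — a naked triple. Remove those values from u.
That leaves u = 1. Remove 1 from r.
Determined: s=27, t=8, u=1. The other variables each still have more than one consistent value. That makes 3.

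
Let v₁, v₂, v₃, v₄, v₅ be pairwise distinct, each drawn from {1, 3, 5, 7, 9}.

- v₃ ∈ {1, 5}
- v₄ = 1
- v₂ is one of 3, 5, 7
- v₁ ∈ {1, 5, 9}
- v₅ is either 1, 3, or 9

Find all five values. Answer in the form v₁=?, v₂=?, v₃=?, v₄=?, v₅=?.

v₁=9, v₂=7, v₃=5, v₄=1, v₅=3

v₄ has just one choice, so v₄ = 1. Eliminate 1 elsewhere: v₁, v₃, v₅.
v₃ must be 5 (only option left). So v₁, v₂ can't be 5.
That leaves v₁ = 9. Eliminate 9 elsewhere: v₅.
v₅'s domain is down to {3}, so v₅ = 3. Strike 3 from v₂.
v₂'s domain is down to {7}, so v₂ = 7.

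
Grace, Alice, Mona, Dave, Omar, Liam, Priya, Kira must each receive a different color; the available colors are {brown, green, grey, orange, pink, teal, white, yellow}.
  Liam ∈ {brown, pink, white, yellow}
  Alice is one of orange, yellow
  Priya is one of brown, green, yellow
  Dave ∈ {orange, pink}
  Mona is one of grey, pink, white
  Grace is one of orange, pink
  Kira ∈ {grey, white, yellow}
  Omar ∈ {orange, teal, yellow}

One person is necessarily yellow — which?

Alice

Among the 8 variables, green fits only Priya (and all 8 values in {brown, green, grey, orange, pink, teal, white, yellow} must be used), so Priya = green.
The 7 still-open variables draw from only 7 values {brown, grey, orange, pink, teal, white, yellow}, so each is used; only Liam can be brown, hence Liam = brown.
The 6 still-open variables draw from only 6 values {grey, orange, pink, teal, white, yellow}, so each is used; only Omar can be teal, hence Omar = teal.
Grace and Dave share exactly the 2 values {orange, pink}; by pigeonhole those values go to them, so strike orange, pink from Alice, Mona.
So yellow goes to Alice.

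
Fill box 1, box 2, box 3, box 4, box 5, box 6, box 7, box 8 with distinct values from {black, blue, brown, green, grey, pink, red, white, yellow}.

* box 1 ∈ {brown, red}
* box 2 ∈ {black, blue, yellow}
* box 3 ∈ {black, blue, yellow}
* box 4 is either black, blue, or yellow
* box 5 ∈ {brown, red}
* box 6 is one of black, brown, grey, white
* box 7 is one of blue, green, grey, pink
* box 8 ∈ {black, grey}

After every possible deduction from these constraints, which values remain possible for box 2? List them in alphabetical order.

black, blue, yellow

box 1 and box 5 between them cover only {brown, red} — a naked pair. Remove those values from box 6.
box 2, box 3, box 4 share exactly the 3 values {black, blue, yellow}; by pigeonhole those values go to them, so strike black, blue, yellow from box 6, box 7, box 8.
box 8's domain is down to {grey}, so box 8 = grey. So box 6, box 7 can't be grey.
box 6 must be white (only option left).
No further eliminations apply; box 2 can still be any of black, blue, yellow.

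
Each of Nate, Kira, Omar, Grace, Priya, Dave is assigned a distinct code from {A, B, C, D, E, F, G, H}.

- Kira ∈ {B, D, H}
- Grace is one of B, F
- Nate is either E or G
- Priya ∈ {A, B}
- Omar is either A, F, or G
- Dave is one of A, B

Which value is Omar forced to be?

Priya and Dave between them cover only {A, B} — a naked pair. Remove those values from Kira, Omar, Grace.
Grace has just one choice, so Grace = F. Eliminate F elsewhere: Omar.
So Omar = G.

G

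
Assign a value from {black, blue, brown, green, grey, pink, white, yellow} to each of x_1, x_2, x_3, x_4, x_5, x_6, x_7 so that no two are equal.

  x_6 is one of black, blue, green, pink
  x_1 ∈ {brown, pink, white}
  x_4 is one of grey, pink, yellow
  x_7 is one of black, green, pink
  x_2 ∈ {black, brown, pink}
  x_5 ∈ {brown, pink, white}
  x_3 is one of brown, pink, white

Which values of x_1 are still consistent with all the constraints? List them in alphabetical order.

The 3 variables x_1, x_3, x_5 are confined to {brown, pink, white}, which locks those values in; drop them from x_2, x_4, x_6, x_7.
x_2 has just one choice, so x_2 = black. Eliminate black elsewhere: x_6, x_7.
x_7 must be green (only option left). Strike green from x_6.
x_6 has just one choice, so x_6 = blue.
No further eliminations apply; x_1 can still be any of brown, pink, white.

brown, pink, white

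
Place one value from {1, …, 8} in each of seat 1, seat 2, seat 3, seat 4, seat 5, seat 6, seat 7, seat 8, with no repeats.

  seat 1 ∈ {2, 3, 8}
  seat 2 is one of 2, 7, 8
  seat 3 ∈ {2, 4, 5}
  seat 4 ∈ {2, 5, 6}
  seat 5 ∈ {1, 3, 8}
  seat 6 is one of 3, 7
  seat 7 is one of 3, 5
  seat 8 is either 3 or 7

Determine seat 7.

Among the 8 variables, 1 fits only seat 5 (and all 8 values in {1, 2, 3, 4, 5, 6, 7, 8} must be used), so seat 5 = 1.
The 7 still-open variables together cover exactly {2, 3, 4, 5, 6, 7, 8} — 7 values for 7 variables — and 4 appears only in seat 3's list, so seat 3 = 4.
Among the 6 still-open variables, 6 fits only seat 4 (and all 6 values in {2, 3, 5, 6, 7, 8} must be used), so seat 4 = 6.
Among the 5 still-open variables, 5 fits only seat 7 (and all 5 values in {2, 3, 5, 7, 8} must be used), so seat 7 = 5.

5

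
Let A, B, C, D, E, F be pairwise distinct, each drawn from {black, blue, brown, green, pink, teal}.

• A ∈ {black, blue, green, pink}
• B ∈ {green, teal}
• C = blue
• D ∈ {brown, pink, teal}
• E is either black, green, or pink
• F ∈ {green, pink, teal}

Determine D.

brown

C must be blue (only option left). Strike blue from A.
The 5 still-open variables draw from only 5 values {black, brown, green, pink, teal}, so each is used; only D can be brown, hence D = brown.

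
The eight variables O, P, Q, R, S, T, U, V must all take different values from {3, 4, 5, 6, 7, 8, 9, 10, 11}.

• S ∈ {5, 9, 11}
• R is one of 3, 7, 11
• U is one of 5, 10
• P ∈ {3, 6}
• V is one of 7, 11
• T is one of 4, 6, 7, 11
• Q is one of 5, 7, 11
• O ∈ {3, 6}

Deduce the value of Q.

The 8 variables draw from only 8 values {3, 4, 5, 6, 7, 9, 10, 11}, so each is used; only T can be 4, hence T = 4.
Among the 7 still-open variables, 9 fits only S (and all 7 values in {3, 5, 6, 7, 9, 10, 11} must be used), so S = 9.
The 6 still-open variables draw from only 6 values {3, 5, 6, 7, 10, 11}, so each is used; only U can be 10, hence U = 10.
The 5 still-open variables together cover exactly {3, 5, 6, 7, 11} — 5 values for 5 variables — and 5 appears only in Q's list, so Q = 5.

5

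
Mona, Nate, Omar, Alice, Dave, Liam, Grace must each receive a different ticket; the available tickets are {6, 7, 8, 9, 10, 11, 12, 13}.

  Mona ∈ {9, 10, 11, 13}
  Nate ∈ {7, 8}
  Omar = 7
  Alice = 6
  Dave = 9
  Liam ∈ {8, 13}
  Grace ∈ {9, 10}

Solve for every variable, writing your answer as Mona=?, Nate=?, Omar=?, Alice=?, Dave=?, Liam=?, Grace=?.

Omar's domain is down to {7}, so Omar = 7. So Nate can't be 7.
Alice has just one choice, so Alice = 6.
Dave's domain is down to {9}, so Dave = 9. So Mona, Grace can't be 9.
Grace must be 10 (only option left). Remove 10 from Mona.
Nate's domain is down to {8}, so Nate = 8. Eliminate 8 elsewhere: Liam.
Liam has just one choice, so Liam = 13. Remove 13 from Mona.
That leaves Mona = 11.

Mona=11, Nate=8, Omar=7, Alice=6, Dave=9, Liam=13, Grace=10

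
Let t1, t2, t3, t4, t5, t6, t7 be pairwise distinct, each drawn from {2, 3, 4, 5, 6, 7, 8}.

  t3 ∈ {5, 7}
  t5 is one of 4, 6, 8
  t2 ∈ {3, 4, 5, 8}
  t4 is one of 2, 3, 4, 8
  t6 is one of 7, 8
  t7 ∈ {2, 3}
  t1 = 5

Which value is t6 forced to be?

8

t1's domain is down to {5}, so t1 = 5. Remove 5 from t2, t3.
t3 must be 7 (only option left). Strike 7 from t6.
So t6 = 8.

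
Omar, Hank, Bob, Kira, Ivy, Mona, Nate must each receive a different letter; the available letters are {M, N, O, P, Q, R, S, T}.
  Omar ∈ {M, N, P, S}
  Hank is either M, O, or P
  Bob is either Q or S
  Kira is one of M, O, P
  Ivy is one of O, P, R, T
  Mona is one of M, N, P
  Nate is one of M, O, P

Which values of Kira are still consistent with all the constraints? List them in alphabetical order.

M, O, P

Hank, Kira, Nate share exactly the 3 values {M, O, P}; by pigeonhole those values go to them, so strike M, O, P from Omar, Ivy, Mona.
Mona's domain is down to {N}, so Mona = N. Eliminate N elsewhere: Omar.
That leaves Omar = S. Remove S from Bob.
That leaves Bob = Q.
No further eliminations apply; Kira can still be any of M, O, P.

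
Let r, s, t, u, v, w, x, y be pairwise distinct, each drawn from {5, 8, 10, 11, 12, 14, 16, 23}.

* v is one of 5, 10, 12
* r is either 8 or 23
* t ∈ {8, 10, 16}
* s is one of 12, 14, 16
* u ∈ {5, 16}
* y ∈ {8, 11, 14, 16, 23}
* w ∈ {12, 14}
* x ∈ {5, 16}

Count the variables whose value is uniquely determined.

The 8 variables draw from only 8 values {5, 8, 10, 11, 12, 14, 16, 23}, so each is used; only y can be 11, hence y = 11.
The 7 still-open variables draw from only 7 values {5, 8, 10, 12, 14, 16, 23}, so each is used; only r can be 23, hence r = 23.
Among the 6 still-open variables, 8 fits only t (and all 6 values in {5, 8, 10, 12, 14, 16} must be used), so t = 8.
The 5 still-open variables together cover exactly {5, 10, 12, 14, 16} — 5 values for 5 variables — and 10 appears only in v's list, so v = 10.
u and x between them cover only {5, 16} — a naked pair. Remove those values from s.
Determined: r=23, t=8, v=10, y=11. The other variables each still have more than one consistent value. That makes 4.

4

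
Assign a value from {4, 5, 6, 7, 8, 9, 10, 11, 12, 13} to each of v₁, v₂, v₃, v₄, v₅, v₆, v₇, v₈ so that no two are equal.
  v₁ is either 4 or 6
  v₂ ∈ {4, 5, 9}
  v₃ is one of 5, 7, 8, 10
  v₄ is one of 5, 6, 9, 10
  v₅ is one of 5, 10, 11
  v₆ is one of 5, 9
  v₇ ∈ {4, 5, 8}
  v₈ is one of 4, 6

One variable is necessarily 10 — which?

The 8 variables draw from only 8 values {4, 5, 6, 7, 8, 9, 10, 11}, so each is used; only v₃ can be 7, hence v₃ = 7.
The 7 still-open variables draw from only 7 values {4, 5, 6, 8, 9, 10, 11}, so each is used; only v₇ can be 8, hence v₇ = 8.
Among the 6 still-open variables, 11 fits only v₅ (and all 6 values in {4, 5, 6, 9, 10, 11} must be used), so v₅ = 11.
The 5 still-open variables together cover exactly {4, 5, 6, 9, 10} — 5 values for 5 variables — and 10 appears only in v₄'s list, so v₄ = 10.

v₄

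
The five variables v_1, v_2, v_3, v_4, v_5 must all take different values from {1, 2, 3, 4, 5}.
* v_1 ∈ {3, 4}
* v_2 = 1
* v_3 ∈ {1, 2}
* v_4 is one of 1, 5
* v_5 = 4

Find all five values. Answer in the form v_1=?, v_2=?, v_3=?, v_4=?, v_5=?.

v_2 must be 1 (only option left). So v_3, v_4 can't be 1.
v_3 must be 2 (only option left).
That leaves v_4 = 5.
That leaves v_5 = 4. So v_1 can't be 4.
v_1 must be 3 (only option left).

v_1=3, v_2=1, v_3=2, v_4=5, v_5=4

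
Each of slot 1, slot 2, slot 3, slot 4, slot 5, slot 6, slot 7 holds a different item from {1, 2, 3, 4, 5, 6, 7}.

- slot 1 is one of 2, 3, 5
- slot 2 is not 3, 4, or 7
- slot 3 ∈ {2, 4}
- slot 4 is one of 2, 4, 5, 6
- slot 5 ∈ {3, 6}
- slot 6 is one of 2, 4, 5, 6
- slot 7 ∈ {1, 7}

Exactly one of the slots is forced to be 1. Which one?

The 7 variables draw from only 7 values {1, 2, 3, 4, 5, 6, 7}, so each is used; only slot 7 can be 7, hence slot 7 = 7.
The 6 still-open variables together cover exactly {1, 2, 3, 4, 5, 6} — 6 values for 6 variables — and 1 appears only in slot 2's list, so slot 2 = 1.

slot 2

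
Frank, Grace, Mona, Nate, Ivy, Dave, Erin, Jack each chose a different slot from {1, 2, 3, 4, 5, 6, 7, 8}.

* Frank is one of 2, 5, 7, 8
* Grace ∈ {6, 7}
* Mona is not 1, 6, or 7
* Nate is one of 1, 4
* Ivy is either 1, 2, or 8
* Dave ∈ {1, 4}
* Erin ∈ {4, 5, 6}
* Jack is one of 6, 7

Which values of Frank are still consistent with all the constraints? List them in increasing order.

Among the 8 variables, 3 fits only Mona (and all 8 values in {1, 2, 3, 4, 5, 6, 7, 8} must be used), so Mona = 3.
Grace and Jack between them cover only {6, 7} — a naked pair. Remove those values from Frank, Erin.
Nate and Dave between them cover only {1, 4} — a naked pair. Remove those values from Ivy, Erin.
That leaves Erin = 5. Eliminate 5 elsewhere: Frank.
No further eliminations apply; Frank can still be any of 2, 8.

2, 8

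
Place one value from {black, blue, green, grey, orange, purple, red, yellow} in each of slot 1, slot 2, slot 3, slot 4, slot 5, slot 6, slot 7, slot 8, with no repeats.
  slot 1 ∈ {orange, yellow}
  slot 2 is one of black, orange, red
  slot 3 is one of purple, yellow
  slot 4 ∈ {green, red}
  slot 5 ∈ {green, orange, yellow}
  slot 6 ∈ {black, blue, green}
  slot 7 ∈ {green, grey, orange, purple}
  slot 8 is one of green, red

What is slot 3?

The 8 variables together cover exactly {black, blue, green, grey, orange, purple, red, yellow} — 8 values for 8 variables — and blue appears only in slot 6's list, so slot 6 = blue.
The 7 still-open variables together cover exactly {black, green, grey, orange, purple, red, yellow} — 7 values for 7 variables — and black appears only in slot 2's list, so slot 2 = black.
The 6 still-open variables draw from only 6 values {green, grey, orange, purple, red, yellow}, so each is used; only slot 7 can be grey, hence slot 7 = grey.
The 5 still-open variables together cover exactly {green, orange, purple, red, yellow} — 5 values for 5 variables — and purple appears only in slot 3's list, so slot 3 = purple.

purple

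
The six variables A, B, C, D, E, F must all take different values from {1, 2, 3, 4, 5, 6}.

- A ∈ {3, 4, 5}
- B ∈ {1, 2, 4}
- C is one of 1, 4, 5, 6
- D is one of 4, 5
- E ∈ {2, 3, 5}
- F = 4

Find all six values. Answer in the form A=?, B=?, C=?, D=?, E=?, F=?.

A=3, B=1, C=6, D=5, E=2, F=4

F must be 4 (only option left). Strike 4 from A, B, C, D.
D must be 5 (only option left). Eliminate 5 elsewhere: A, C, E.
A has just one choice, so A = 3. So E can't be 3.
E has just one choice, so E = 2. So B can't be 2.
B's domain is down to {1}, so B = 1. Eliminate 1 elsewhere: C.
That leaves C = 6.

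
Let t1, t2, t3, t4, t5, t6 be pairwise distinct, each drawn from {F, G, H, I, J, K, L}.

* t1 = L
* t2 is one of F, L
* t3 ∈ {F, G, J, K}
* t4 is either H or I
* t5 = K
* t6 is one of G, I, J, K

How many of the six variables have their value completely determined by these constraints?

t1's domain is down to {L}, so t1 = L. Remove L from t2.
That leaves t2 = F. Eliminate F elsewhere: t3.
t5 must be K (only option left). Strike K from t3, t6.
Determined: t1=L, t2=F, t5=K. The other variables each still have more than one consistent value. That makes 3.

3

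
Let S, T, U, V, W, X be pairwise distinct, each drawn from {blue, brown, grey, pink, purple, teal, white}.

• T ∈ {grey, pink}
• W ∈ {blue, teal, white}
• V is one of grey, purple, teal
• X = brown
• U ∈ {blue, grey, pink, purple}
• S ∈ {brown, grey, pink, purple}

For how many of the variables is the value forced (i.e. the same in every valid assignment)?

1

X has just one choice, so X = brown. So S can't be brown.
Determined: X=brown. The other variables each still have more than one consistent value. That makes 1.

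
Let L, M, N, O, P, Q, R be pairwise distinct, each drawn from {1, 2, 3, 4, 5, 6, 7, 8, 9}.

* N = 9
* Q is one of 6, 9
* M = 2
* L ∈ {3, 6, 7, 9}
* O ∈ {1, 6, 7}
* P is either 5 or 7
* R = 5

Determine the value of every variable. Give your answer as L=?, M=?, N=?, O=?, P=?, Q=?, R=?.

M's domain is down to {2}, so M = 2.
That leaves N = 9. Eliminate 9 elsewhere: L, Q.
Q must be 6 (only option left). Remove 6 from L, O.
That leaves R = 5. Remove 5 from P.
P must be 7 (only option left). Eliminate 7 elsewhere: L, O.
L has just one choice, so L = 3.
That leaves O = 1.

L=3, M=2, N=9, O=1, P=7, Q=6, R=5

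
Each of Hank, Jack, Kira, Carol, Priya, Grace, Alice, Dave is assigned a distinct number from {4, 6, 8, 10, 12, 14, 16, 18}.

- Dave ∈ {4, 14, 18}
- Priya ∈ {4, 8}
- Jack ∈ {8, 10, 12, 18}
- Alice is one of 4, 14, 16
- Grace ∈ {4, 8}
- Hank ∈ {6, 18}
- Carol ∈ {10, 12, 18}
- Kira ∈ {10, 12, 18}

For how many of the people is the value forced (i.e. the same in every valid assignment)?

3

The 8 variables draw from only 8 values {4, 6, 8, 10, 12, 14, 16, 18}, so each is used; only Hank can be 6, hence Hank = 6.
Among the 7 still-open variables, 16 fits only Alice (and all 7 values in {4, 8, 10, 12, 14, 16, 18} must be used), so Alice = 16.
Among the 6 still-open variables, 14 fits only Dave (and all 6 values in {4, 8, 10, 12, 14, 18} must be used), so Dave = 14.
Priya and Grace between them cover only {4, 8} — a naked pair. Remove those values from Jack.
Determined: Hank=6, Alice=16, Dave=14. The other people each still have more than one consistent value. That makes 3.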